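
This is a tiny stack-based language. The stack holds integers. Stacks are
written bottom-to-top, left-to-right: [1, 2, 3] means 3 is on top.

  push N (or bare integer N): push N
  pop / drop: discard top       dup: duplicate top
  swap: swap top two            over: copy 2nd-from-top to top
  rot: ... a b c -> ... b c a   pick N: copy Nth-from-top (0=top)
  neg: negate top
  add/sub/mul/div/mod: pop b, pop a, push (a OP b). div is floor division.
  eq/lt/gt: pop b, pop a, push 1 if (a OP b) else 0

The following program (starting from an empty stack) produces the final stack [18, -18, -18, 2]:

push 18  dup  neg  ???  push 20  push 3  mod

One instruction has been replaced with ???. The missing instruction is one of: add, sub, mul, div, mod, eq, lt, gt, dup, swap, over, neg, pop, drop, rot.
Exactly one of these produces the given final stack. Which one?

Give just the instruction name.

Answer: dup

Derivation:
Stack before ???: [18, -18]
Stack after ???:  [18, -18, -18]
The instruction that transforms [18, -18] -> [18, -18, -18] is: dup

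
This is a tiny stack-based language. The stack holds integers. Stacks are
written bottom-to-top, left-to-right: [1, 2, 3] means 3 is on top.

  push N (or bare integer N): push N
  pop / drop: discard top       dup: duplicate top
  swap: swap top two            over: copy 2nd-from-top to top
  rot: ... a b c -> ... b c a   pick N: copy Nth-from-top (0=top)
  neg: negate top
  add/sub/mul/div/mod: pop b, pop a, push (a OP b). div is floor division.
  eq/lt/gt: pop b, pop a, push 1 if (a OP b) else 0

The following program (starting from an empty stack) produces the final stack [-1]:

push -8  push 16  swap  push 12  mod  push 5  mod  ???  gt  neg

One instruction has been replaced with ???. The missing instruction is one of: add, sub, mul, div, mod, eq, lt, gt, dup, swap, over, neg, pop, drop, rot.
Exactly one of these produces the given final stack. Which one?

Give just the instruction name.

Stack before ???: [16, 4]
Stack after ???:  [16, -4]
The instruction that transforms [16, 4] -> [16, -4] is: neg

Answer: neg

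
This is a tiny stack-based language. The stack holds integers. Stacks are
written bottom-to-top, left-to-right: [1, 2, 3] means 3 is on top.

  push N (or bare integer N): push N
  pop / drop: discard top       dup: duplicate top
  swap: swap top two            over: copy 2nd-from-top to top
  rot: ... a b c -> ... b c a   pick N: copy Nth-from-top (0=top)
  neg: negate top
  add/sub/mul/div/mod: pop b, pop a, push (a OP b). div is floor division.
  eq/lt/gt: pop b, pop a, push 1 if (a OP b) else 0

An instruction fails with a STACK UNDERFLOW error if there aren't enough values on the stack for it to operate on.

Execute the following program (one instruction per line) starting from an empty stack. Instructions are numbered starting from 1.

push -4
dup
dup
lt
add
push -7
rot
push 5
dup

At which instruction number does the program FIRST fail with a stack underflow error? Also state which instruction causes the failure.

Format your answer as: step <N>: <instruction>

Answer: step 7: rot

Derivation:
Step 1 ('push -4'): stack = [-4], depth = 1
Step 2 ('dup'): stack = [-4, -4], depth = 2
Step 3 ('dup'): stack = [-4, -4, -4], depth = 3
Step 4 ('lt'): stack = [-4, 0], depth = 2
Step 5 ('add'): stack = [-4], depth = 1
Step 6 ('push -7'): stack = [-4, -7], depth = 2
Step 7 ('rot'): needs 3 value(s) but depth is 2 — STACK UNDERFLOW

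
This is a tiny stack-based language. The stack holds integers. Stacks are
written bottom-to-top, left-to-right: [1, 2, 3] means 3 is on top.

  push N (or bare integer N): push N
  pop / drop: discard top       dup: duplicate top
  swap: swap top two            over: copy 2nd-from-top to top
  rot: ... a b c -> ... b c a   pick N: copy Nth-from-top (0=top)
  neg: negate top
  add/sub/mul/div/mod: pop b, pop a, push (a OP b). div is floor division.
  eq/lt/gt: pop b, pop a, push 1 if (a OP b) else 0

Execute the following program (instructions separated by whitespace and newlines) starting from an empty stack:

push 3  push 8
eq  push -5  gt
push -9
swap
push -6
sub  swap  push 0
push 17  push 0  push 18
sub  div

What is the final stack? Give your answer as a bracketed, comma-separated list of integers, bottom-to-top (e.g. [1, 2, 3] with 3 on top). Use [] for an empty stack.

Answer: [7, -9, 0, -1]

Derivation:
After 'push 3': [3]
After 'push 8': [3, 8]
After 'eq': [0]
After 'push -5': [0, -5]
After 'gt': [1]
After 'push -9': [1, -9]
After 'swap': [-9, 1]
After 'push -6': [-9, 1, -6]
After 'sub': [-9, 7]
After 'swap': [7, -9]
After 'push 0': [7, -9, 0]
After 'push 17': [7, -9, 0, 17]
After 'push 0': [7, -9, 0, 17, 0]
After 'push 18': [7, -9, 0, 17, 0, 18]
After 'sub': [7, -9, 0, 17, -18]
After 'div': [7, -9, 0, -1]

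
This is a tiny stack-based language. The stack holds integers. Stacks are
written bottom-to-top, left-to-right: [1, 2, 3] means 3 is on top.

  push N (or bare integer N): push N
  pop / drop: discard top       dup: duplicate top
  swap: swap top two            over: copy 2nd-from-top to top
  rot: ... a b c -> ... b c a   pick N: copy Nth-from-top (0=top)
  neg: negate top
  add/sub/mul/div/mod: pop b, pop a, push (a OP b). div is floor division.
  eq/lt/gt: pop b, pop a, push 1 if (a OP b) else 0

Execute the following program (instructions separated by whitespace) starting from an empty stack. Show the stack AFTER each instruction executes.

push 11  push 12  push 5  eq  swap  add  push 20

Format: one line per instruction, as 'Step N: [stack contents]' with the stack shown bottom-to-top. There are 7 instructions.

Step 1: [11]
Step 2: [11, 12]
Step 3: [11, 12, 5]
Step 4: [11, 0]
Step 5: [0, 11]
Step 6: [11]
Step 7: [11, 20]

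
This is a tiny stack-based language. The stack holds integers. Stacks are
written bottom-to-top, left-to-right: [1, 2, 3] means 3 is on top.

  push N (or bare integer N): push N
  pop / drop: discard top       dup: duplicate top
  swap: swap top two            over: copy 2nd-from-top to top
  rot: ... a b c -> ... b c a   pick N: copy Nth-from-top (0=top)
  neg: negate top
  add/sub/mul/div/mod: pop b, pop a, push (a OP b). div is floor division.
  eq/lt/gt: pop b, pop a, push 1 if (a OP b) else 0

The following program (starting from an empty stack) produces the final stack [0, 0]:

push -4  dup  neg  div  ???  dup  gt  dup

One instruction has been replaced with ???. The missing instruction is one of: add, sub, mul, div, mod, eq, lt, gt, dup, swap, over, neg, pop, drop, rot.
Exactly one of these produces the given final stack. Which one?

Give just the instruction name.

Stack before ???: [-1]
Stack after ???:  [1]
The instruction that transforms [-1] -> [1] is: neg

Answer: neg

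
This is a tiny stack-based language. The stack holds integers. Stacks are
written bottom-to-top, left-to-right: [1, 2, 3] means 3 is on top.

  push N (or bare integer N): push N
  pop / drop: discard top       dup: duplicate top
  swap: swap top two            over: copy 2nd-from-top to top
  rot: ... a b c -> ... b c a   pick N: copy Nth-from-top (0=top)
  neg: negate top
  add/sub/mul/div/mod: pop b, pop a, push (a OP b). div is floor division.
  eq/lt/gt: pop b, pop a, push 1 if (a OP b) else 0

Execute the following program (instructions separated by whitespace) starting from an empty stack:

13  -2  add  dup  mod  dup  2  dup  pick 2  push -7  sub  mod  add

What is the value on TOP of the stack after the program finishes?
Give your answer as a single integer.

After 'push 13': [13]
After 'push -2': [13, -2]
After 'add': [11]
After 'dup': [11, 11]
After 'mod': [0]
After 'dup': [0, 0]
After 'push 2': [0, 0, 2]
After 'dup': [0, 0, 2, 2]
After 'pick 2': [0, 0, 2, 2, 0]
After 'push -7': [0, 0, 2, 2, 0, -7]
After 'sub': [0, 0, 2, 2, 7]
After 'mod': [0, 0, 2, 2]
After 'add': [0, 0, 4]

Answer: 4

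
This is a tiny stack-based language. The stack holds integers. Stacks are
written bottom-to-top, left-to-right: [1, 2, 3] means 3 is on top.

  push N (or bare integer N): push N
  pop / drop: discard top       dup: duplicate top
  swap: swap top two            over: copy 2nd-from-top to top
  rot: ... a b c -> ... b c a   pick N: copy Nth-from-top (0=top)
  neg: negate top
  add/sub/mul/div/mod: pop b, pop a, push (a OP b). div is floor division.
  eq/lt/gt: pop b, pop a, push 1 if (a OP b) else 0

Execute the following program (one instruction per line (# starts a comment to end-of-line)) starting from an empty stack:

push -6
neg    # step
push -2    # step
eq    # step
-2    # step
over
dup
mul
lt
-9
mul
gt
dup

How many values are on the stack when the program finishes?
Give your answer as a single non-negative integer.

After 'push -6': stack = [-6] (depth 1)
After 'neg': stack = [6] (depth 1)
After 'push -2': stack = [6, -2] (depth 2)
After 'eq': stack = [0] (depth 1)
After 'push -2': stack = [0, -2] (depth 2)
After 'over': stack = [0, -2, 0] (depth 3)
After 'dup': stack = [0, -2, 0, 0] (depth 4)
After 'mul': stack = [0, -2, 0] (depth 3)
After 'lt': stack = [0, 1] (depth 2)
After 'push -9': stack = [0, 1, -9] (depth 3)
After 'mul': stack = [0, -9] (depth 2)
After 'gt': stack = [1] (depth 1)
After 'dup': stack = [1, 1] (depth 2)

Answer: 2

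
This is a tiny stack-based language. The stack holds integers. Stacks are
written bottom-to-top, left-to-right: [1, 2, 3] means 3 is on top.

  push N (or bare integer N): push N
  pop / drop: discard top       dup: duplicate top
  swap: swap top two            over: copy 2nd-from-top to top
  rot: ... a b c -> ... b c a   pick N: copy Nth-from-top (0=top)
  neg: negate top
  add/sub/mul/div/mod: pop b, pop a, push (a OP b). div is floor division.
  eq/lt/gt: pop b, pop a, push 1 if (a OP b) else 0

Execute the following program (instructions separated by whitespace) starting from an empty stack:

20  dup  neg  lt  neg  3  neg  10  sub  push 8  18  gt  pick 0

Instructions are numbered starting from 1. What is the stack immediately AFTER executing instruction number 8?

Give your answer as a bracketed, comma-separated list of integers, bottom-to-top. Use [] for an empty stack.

Step 1 ('20'): [20]
Step 2 ('dup'): [20, 20]
Step 3 ('neg'): [20, -20]
Step 4 ('lt'): [0]
Step 5 ('neg'): [0]
Step 6 ('3'): [0, 3]
Step 7 ('neg'): [0, -3]
Step 8 ('10'): [0, -3, 10]

Answer: [0, -3, 10]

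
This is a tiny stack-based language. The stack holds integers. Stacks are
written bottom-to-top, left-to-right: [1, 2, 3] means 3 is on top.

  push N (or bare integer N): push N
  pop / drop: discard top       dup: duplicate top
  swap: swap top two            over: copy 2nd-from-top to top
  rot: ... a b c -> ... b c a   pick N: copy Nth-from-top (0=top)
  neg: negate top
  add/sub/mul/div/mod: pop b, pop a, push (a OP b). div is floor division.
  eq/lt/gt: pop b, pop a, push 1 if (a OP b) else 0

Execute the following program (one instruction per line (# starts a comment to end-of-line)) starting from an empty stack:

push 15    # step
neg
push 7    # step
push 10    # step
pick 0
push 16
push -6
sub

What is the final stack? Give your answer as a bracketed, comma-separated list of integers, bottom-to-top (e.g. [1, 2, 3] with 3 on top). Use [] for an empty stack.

After 'push 15': [15]
After 'neg': [-15]
After 'push 7': [-15, 7]
After 'push 10': [-15, 7, 10]
After 'pick 0': [-15, 7, 10, 10]
After 'push 16': [-15, 7, 10, 10, 16]
After 'push -6': [-15, 7, 10, 10, 16, -6]
After 'sub': [-15, 7, 10, 10, 22]

Answer: [-15, 7, 10, 10, 22]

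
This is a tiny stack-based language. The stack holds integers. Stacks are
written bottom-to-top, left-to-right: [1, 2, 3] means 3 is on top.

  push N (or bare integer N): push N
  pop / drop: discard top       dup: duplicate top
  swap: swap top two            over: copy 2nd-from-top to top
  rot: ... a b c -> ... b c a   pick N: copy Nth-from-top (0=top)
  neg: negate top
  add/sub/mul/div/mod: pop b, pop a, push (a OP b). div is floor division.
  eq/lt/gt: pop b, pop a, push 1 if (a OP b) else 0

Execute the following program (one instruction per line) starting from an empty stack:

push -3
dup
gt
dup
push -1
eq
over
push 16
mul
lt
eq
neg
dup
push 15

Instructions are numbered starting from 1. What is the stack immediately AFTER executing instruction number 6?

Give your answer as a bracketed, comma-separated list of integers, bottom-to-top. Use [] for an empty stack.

Answer: [0, 0]

Derivation:
Step 1 ('push -3'): [-3]
Step 2 ('dup'): [-3, -3]
Step 3 ('gt'): [0]
Step 4 ('dup'): [0, 0]
Step 5 ('push -1'): [0, 0, -1]
Step 6 ('eq'): [0, 0]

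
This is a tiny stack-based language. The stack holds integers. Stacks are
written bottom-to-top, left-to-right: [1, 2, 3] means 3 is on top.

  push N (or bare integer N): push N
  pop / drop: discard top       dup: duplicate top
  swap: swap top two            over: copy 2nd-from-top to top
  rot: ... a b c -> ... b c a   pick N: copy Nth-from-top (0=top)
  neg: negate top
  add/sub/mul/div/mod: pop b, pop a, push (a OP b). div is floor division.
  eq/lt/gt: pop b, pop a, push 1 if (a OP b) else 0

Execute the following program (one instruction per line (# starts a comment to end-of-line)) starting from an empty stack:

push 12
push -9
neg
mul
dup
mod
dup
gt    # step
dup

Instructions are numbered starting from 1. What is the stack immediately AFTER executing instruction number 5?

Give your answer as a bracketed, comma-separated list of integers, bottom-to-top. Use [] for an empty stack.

Step 1 ('push 12'): [12]
Step 2 ('push -9'): [12, -9]
Step 3 ('neg'): [12, 9]
Step 4 ('mul'): [108]
Step 5 ('dup'): [108, 108]

Answer: [108, 108]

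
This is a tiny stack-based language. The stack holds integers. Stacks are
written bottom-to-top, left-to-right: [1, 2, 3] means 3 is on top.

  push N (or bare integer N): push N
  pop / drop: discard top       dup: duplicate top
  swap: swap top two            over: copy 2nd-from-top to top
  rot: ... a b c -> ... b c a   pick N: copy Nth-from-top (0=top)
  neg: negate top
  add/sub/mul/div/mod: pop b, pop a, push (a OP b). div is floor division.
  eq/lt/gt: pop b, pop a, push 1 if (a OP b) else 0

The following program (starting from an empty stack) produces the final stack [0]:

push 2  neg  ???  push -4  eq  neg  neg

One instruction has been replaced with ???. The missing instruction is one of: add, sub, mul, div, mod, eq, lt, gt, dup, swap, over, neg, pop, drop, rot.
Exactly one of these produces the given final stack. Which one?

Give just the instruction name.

Answer: neg

Derivation:
Stack before ???: [-2]
Stack after ???:  [2]
The instruction that transforms [-2] -> [2] is: neg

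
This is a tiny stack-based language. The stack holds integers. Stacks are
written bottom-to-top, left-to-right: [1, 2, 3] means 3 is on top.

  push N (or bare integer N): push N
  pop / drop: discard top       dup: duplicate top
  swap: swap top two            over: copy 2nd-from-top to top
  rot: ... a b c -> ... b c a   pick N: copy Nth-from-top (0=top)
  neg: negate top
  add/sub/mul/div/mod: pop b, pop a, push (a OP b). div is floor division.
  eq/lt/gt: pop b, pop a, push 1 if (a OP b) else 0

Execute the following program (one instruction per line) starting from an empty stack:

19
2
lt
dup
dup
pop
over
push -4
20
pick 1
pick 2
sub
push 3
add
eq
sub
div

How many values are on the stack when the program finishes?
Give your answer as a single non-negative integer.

After 'push 19': stack = [19] (depth 1)
After 'push 2': stack = [19, 2] (depth 2)
After 'lt': stack = [0] (depth 1)
After 'dup': stack = [0, 0] (depth 2)
After 'dup': stack = [0, 0, 0] (depth 3)
After 'pop': stack = [0, 0] (depth 2)
After 'over': stack = [0, 0, 0] (depth 3)
After 'push -4': stack = [0, 0, 0, -4] (depth 4)
After 'push 20': stack = [0, 0, 0, -4, 20] (depth 5)
After 'pick 1': stack = [0, 0, 0, -4, 20, -4] (depth 6)
After 'pick 2': stack = [0, 0, 0, -4, 20, -4, -4] (depth 7)
After 'sub': stack = [0, 0, 0, -4, 20, 0] (depth 6)
After 'push 3': stack = [0, 0, 0, -4, 20, 0, 3] (depth 7)
After 'add': stack = [0, 0, 0, -4, 20, 3] (depth 6)
After 'eq': stack = [0, 0, 0, -4, 0] (depth 5)
After 'sub': stack = [0, 0, 0, -4] (depth 4)
After 'div': stack = [0, 0, 0] (depth 3)

Answer: 3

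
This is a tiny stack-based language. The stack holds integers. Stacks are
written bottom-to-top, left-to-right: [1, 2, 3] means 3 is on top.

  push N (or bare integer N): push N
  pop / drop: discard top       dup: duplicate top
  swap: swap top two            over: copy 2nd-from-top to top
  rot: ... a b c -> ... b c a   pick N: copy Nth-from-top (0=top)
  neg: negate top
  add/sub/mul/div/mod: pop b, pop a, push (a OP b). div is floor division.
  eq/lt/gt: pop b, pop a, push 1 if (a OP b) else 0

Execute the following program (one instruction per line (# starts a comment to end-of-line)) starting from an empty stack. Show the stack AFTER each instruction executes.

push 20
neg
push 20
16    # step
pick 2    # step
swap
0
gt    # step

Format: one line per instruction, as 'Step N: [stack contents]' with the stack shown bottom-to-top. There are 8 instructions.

Step 1: [20]
Step 2: [-20]
Step 3: [-20, 20]
Step 4: [-20, 20, 16]
Step 5: [-20, 20, 16, -20]
Step 6: [-20, 20, -20, 16]
Step 7: [-20, 20, -20, 16, 0]
Step 8: [-20, 20, -20, 1]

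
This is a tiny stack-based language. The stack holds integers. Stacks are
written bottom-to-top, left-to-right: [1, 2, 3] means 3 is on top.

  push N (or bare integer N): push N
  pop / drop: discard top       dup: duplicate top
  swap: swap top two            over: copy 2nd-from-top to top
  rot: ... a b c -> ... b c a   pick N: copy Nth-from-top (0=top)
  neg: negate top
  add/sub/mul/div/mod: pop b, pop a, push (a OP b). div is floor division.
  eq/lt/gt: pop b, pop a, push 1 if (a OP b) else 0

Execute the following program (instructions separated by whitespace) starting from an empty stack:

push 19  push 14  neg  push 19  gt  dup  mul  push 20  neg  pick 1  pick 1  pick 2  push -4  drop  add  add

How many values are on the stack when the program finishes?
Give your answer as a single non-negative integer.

After 'push 19': stack = [19] (depth 1)
After 'push 14': stack = [19, 14] (depth 2)
After 'neg': stack = [19, -14] (depth 2)
After 'push 19': stack = [19, -14, 19] (depth 3)
After 'gt': stack = [19, 0] (depth 2)
After 'dup': stack = [19, 0, 0] (depth 3)
After 'mul': stack = [19, 0] (depth 2)
After 'push 20': stack = [19, 0, 20] (depth 3)
After 'neg': stack = [19, 0, -20] (depth 3)
After 'pick 1': stack = [19, 0, -20, 0] (depth 4)
After 'pick 1': stack = [19, 0, -20, 0, -20] (depth 5)
After 'pick 2': stack = [19, 0, -20, 0, -20, -20] (depth 6)
After 'push -4': stack = [19, 0, -20, 0, -20, -20, -4] (depth 7)
After 'drop': stack = [19, 0, -20, 0, -20, -20] (depth 6)
After 'add': stack = [19, 0, -20, 0, -40] (depth 5)
After 'add': stack = [19, 0, -20, -40] (depth 4)

Answer: 4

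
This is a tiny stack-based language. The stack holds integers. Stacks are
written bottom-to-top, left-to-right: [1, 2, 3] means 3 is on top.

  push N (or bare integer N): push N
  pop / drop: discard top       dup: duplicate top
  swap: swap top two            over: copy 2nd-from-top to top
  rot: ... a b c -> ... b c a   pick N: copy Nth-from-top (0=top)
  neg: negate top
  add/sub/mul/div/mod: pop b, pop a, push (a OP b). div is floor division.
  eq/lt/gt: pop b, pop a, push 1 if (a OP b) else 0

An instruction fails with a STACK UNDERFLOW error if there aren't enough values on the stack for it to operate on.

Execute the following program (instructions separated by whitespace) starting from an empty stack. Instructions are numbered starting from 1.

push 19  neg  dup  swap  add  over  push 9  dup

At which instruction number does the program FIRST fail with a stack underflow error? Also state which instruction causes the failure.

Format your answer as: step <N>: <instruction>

Step 1 ('push 19'): stack = [19], depth = 1
Step 2 ('neg'): stack = [-19], depth = 1
Step 3 ('dup'): stack = [-19, -19], depth = 2
Step 4 ('swap'): stack = [-19, -19], depth = 2
Step 5 ('add'): stack = [-38], depth = 1
Step 6 ('over'): needs 2 value(s) but depth is 1 — STACK UNDERFLOW

Answer: step 6: over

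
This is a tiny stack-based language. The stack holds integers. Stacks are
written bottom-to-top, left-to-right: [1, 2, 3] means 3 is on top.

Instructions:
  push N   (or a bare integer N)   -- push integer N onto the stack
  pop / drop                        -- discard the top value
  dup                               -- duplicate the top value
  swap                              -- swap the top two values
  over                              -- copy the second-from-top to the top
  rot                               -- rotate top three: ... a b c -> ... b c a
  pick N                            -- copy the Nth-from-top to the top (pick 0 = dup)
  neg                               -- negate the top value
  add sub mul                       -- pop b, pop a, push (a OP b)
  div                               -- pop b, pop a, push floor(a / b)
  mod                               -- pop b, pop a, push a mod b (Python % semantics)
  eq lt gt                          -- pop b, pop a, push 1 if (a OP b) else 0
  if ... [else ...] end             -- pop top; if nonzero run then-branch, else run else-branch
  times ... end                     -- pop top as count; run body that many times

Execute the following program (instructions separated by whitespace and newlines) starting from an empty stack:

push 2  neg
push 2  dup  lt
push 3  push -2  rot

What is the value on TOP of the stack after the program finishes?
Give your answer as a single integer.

Answer: 0

Derivation:
After 'push 2': [2]
After 'neg': [-2]
After 'push 2': [-2, 2]
After 'dup': [-2, 2, 2]
After 'lt': [-2, 0]
After 'push 3': [-2, 0, 3]
After 'push -2': [-2, 0, 3, -2]
After 'rot': [-2, 3, -2, 0]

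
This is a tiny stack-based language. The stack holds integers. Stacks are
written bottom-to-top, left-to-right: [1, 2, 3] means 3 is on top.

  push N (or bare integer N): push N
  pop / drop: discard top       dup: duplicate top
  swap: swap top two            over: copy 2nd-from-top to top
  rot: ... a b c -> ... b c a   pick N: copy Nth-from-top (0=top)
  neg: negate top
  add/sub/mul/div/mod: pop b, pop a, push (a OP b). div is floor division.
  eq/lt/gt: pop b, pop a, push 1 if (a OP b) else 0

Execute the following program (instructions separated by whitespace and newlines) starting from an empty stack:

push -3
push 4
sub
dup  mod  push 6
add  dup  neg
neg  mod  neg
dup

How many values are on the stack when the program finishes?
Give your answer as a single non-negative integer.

Answer: 2

Derivation:
After 'push -3': stack = [-3] (depth 1)
After 'push 4': stack = [-3, 4] (depth 2)
After 'sub': stack = [-7] (depth 1)
After 'dup': stack = [-7, -7] (depth 2)
After 'mod': stack = [0] (depth 1)
After 'push 6': stack = [0, 6] (depth 2)
After 'add': stack = [6] (depth 1)
After 'dup': stack = [6, 6] (depth 2)
After 'neg': stack = [6, -6] (depth 2)
After 'neg': stack = [6, 6] (depth 2)
After 'mod': stack = [0] (depth 1)
After 'neg': stack = [0] (depth 1)
After 'dup': stack = [0, 0] (depth 2)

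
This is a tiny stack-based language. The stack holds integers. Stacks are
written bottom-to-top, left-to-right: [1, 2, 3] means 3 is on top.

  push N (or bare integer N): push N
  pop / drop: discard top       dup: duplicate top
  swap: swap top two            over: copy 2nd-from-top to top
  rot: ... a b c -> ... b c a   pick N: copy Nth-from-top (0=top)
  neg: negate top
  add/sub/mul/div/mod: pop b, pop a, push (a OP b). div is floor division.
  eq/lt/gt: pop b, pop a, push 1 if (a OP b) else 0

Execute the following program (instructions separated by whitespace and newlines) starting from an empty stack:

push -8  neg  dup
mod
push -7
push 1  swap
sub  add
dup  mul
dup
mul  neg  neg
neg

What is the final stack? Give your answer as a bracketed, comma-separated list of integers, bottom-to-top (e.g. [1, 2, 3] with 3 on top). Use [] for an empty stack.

After 'push -8': [-8]
After 'neg': [8]
After 'dup': [8, 8]
After 'mod': [0]
After 'push -7': [0, -7]
After 'push 1': [0, -7, 1]
After 'swap': [0, 1, -7]
After 'sub': [0, 8]
After 'add': [8]
After 'dup': [8, 8]
After 'mul': [64]
After 'dup': [64, 64]
After 'mul': [4096]
After 'neg': [-4096]
After 'neg': [4096]
After 'neg': [-4096]

Answer: [-4096]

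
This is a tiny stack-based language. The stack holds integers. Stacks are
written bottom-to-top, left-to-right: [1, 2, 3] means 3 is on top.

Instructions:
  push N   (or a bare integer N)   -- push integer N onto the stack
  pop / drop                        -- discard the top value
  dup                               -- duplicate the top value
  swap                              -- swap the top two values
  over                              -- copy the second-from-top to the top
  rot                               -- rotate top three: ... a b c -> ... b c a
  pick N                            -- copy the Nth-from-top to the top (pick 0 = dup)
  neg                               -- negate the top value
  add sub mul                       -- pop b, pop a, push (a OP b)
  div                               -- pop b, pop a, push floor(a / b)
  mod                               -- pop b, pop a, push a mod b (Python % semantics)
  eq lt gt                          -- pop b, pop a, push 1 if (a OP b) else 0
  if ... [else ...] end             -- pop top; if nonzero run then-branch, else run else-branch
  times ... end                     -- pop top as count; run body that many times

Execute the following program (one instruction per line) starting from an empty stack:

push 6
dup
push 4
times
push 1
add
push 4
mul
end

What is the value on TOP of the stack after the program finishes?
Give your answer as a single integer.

After 'push 6': [6]
After 'dup': [6, 6]
After 'push 4': [6, 6, 4]
After 'times': [6, 6]
After 'push 1': [6, 6, 1]
After 'add': [6, 7]
After 'push 4': [6, 7, 4]
After 'mul': [6, 28]
After 'push 1': [6, 28, 1]
After 'add': [6, 29]
After 'push 4': [6, 29, 4]
After 'mul': [6, 116]
After 'push 1': [6, 116, 1]
After 'add': [6, 117]
After 'push 4': [6, 117, 4]
After 'mul': [6, 468]
After 'push 1': [6, 468, 1]
After 'add': [6, 469]
After 'push 4': [6, 469, 4]
After 'mul': [6, 1876]

Answer: 1876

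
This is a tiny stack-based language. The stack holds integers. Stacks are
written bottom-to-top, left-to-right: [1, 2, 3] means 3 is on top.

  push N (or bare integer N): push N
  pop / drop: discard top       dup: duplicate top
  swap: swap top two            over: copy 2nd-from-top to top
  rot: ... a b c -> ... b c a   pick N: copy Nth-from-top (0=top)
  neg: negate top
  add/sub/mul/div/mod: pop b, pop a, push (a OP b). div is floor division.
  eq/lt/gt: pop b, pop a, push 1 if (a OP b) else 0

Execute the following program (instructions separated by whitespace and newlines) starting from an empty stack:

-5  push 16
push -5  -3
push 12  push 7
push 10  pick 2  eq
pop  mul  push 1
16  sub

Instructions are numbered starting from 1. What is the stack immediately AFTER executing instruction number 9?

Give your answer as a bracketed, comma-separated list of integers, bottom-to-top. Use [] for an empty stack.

Answer: [-5, 16, -5, -3, 12, 7, 0]

Derivation:
Step 1 ('-5'): [-5]
Step 2 ('push 16'): [-5, 16]
Step 3 ('push -5'): [-5, 16, -5]
Step 4 ('-3'): [-5, 16, -5, -3]
Step 5 ('push 12'): [-5, 16, -5, -3, 12]
Step 6 ('push 7'): [-5, 16, -5, -3, 12, 7]
Step 7 ('push 10'): [-5, 16, -5, -3, 12, 7, 10]
Step 8 ('pick 2'): [-5, 16, -5, -3, 12, 7, 10, 12]
Step 9 ('eq'): [-5, 16, -5, -3, 12, 7, 0]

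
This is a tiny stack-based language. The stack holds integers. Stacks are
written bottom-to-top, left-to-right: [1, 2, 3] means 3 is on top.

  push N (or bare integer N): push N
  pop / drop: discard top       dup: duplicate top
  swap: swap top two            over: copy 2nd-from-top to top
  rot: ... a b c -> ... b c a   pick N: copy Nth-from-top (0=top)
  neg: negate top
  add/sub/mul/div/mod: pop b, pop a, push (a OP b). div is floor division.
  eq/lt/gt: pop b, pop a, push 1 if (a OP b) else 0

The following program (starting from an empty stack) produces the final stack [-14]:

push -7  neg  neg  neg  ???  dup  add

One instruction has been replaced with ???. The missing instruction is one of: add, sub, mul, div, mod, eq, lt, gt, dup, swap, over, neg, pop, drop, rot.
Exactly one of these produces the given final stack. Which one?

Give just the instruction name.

Answer: neg

Derivation:
Stack before ???: [7]
Stack after ???:  [-7]
The instruction that transforms [7] -> [-7] is: neg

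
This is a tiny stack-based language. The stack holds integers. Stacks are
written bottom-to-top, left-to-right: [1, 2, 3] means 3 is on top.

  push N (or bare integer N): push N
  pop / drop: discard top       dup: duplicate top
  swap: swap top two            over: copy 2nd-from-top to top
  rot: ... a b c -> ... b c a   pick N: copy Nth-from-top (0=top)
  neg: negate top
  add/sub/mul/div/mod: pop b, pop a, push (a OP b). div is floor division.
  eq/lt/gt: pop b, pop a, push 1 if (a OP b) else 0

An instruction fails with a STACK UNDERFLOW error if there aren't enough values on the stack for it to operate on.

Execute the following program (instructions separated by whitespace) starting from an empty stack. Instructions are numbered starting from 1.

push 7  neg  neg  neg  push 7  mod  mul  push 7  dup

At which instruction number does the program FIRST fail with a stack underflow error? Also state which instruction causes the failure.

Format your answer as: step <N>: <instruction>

Step 1 ('push 7'): stack = [7], depth = 1
Step 2 ('neg'): stack = [-7], depth = 1
Step 3 ('neg'): stack = [7], depth = 1
Step 4 ('neg'): stack = [-7], depth = 1
Step 5 ('push 7'): stack = [-7, 7], depth = 2
Step 6 ('mod'): stack = [0], depth = 1
Step 7 ('mul'): needs 2 value(s) but depth is 1 — STACK UNDERFLOW

Answer: step 7: mul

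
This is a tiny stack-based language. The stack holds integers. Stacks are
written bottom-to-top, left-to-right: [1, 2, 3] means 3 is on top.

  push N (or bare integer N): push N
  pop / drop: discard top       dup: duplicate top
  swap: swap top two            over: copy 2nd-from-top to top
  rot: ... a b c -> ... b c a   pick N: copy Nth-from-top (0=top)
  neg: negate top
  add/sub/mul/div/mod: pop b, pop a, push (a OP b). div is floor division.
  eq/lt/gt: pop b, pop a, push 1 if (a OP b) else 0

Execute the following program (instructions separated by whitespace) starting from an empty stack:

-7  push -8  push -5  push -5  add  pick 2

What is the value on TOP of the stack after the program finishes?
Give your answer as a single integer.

After 'push -7': [-7]
After 'push -8': [-7, -8]
After 'push -5': [-7, -8, -5]
After 'push -5': [-7, -8, -5, -5]
After 'add': [-7, -8, -10]
After 'pick 2': [-7, -8, -10, -7]

Answer: -7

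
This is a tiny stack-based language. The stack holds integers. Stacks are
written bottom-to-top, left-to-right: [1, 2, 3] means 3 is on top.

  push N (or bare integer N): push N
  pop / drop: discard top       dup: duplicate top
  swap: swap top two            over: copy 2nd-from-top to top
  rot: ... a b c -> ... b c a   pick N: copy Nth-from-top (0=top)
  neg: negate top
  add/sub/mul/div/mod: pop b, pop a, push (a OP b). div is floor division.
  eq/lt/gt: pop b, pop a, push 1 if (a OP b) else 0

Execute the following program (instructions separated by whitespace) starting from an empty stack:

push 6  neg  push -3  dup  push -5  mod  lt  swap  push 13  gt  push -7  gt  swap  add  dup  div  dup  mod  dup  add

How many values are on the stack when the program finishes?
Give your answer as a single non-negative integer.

After 'push 6': stack = [6] (depth 1)
After 'neg': stack = [-6] (depth 1)
After 'push -3': stack = [-6, -3] (depth 2)
After 'dup': stack = [-6, -3, -3] (depth 3)
After 'push -5': stack = [-6, -3, -3, -5] (depth 4)
After 'mod': stack = [-6, -3, -3] (depth 3)
After 'lt': stack = [-6, 0] (depth 2)
After 'swap': stack = [0, -6] (depth 2)
After 'push 13': stack = [0, -6, 13] (depth 3)
After 'gt': stack = [0, 0] (depth 2)
After 'push -7': stack = [0, 0, -7] (depth 3)
After 'gt': stack = [0, 1] (depth 2)
After 'swap': stack = [1, 0] (depth 2)
After 'add': stack = [1] (depth 1)
After 'dup': stack = [1, 1] (depth 2)
After 'div': stack = [1] (depth 1)
After 'dup': stack = [1, 1] (depth 2)
After 'mod': stack = [0] (depth 1)
After 'dup': stack = [0, 0] (depth 2)
After 'add': stack = [0] (depth 1)

Answer: 1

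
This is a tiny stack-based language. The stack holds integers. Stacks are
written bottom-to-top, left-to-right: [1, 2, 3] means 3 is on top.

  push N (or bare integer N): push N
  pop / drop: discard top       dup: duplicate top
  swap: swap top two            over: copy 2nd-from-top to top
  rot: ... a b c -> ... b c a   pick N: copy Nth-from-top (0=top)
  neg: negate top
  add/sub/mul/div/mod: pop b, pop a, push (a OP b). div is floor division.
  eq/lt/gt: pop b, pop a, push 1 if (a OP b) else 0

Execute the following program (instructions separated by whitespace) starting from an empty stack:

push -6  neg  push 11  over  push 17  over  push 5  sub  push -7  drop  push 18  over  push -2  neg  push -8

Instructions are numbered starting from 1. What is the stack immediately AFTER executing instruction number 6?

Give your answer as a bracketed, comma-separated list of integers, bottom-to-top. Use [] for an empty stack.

Step 1 ('push -6'): [-6]
Step 2 ('neg'): [6]
Step 3 ('push 11'): [6, 11]
Step 4 ('over'): [6, 11, 6]
Step 5 ('push 17'): [6, 11, 6, 17]
Step 6 ('over'): [6, 11, 6, 17, 6]

Answer: [6, 11, 6, 17, 6]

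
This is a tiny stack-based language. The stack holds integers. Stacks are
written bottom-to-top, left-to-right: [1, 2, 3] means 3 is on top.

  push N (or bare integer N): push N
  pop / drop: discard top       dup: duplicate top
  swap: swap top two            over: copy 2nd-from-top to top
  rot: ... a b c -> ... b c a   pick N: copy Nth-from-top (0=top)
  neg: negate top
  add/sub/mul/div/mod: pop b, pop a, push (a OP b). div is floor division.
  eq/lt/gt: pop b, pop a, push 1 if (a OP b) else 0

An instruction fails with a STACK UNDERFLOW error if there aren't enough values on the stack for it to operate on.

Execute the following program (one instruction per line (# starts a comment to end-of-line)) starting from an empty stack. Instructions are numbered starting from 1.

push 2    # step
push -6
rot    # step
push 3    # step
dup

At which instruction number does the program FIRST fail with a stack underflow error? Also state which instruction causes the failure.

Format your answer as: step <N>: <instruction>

Answer: step 3: rot

Derivation:
Step 1 ('push 2'): stack = [2], depth = 1
Step 2 ('push -6'): stack = [2, -6], depth = 2
Step 3 ('rot'): needs 3 value(s) but depth is 2 — STACK UNDERFLOW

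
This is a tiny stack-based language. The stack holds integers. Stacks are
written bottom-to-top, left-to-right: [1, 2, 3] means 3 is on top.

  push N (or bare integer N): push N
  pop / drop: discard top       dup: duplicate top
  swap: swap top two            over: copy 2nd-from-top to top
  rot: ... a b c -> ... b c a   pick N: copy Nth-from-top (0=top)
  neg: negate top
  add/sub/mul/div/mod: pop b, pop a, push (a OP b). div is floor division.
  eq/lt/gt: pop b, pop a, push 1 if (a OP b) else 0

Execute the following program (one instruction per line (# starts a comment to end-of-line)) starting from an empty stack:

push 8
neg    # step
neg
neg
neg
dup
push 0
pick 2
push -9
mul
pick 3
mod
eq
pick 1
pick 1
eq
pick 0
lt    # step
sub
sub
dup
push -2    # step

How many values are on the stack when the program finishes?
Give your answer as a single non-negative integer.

After 'push 8': stack = [8] (depth 1)
After 'neg': stack = [-8] (depth 1)
After 'neg': stack = [8] (depth 1)
After 'neg': stack = [-8] (depth 1)
After 'neg': stack = [8] (depth 1)
After 'dup': stack = [8, 8] (depth 2)
After 'push 0': stack = [8, 8, 0] (depth 3)
After 'pick 2': stack = [8, 8, 0, 8] (depth 4)
After 'push -9': stack = [8, 8, 0, 8, -9] (depth 5)
After 'mul': stack = [8, 8, 0, -72] (depth 4)
  ...
After 'eq': stack = [8, 8, 1] (depth 3)
After 'pick 1': stack = [8, 8, 1, 8] (depth 4)
After 'pick 1': stack = [8, 8, 1, 8, 1] (depth 5)
After 'eq': stack = [8, 8, 1, 0] (depth 4)
After 'pick 0': stack = [8, 8, 1, 0, 0] (depth 5)
After 'lt': stack = [8, 8, 1, 0] (depth 4)
After 'sub': stack = [8, 8, 1] (depth 3)
After 'sub': stack = [8, 7] (depth 2)
After 'dup': stack = [8, 7, 7] (depth 3)
After 'push -2': stack = [8, 7, 7, -2] (depth 4)

Answer: 4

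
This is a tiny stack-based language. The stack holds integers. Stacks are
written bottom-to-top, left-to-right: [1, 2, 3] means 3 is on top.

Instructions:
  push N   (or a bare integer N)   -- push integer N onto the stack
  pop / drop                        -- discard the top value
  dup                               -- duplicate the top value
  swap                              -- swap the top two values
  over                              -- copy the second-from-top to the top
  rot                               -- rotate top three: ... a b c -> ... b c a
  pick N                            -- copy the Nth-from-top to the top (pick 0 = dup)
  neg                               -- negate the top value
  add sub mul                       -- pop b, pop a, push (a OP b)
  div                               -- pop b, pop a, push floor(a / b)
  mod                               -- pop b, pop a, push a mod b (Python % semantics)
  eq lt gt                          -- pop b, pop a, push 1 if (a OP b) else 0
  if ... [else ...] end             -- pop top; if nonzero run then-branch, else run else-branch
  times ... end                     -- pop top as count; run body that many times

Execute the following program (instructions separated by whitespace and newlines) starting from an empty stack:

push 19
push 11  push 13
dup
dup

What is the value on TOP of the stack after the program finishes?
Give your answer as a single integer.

Answer: 13

Derivation:
After 'push 19': [19]
After 'push 11': [19, 11]
After 'push 13': [19, 11, 13]
After 'dup': [19, 11, 13, 13]
After 'dup': [19, 11, 13, 13, 13]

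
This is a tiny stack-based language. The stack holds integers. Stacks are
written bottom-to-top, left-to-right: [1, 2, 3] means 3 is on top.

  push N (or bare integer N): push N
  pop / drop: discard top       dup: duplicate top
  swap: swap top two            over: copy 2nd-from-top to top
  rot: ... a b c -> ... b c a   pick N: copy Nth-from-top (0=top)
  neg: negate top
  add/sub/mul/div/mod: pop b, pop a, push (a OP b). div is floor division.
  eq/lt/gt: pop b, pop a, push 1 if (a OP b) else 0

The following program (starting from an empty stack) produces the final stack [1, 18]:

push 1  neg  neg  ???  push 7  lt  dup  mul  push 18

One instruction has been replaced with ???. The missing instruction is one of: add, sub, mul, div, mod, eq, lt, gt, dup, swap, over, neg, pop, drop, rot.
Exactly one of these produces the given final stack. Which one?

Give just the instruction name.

Answer: neg

Derivation:
Stack before ???: [1]
Stack after ???:  [-1]
The instruction that transforms [1] -> [-1] is: neg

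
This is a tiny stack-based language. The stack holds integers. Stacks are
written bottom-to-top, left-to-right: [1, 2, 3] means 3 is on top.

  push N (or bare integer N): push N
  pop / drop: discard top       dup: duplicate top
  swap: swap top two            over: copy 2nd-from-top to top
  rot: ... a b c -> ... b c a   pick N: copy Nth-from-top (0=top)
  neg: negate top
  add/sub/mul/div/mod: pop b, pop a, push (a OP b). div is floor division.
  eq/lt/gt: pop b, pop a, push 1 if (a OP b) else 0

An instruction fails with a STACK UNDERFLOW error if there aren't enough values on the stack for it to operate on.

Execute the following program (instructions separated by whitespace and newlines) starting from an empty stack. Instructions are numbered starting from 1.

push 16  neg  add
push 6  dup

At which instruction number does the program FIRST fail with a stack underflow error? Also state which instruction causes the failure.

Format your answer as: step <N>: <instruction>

Step 1 ('push 16'): stack = [16], depth = 1
Step 2 ('neg'): stack = [-16], depth = 1
Step 3 ('add'): needs 2 value(s) but depth is 1 — STACK UNDERFLOW

Answer: step 3: add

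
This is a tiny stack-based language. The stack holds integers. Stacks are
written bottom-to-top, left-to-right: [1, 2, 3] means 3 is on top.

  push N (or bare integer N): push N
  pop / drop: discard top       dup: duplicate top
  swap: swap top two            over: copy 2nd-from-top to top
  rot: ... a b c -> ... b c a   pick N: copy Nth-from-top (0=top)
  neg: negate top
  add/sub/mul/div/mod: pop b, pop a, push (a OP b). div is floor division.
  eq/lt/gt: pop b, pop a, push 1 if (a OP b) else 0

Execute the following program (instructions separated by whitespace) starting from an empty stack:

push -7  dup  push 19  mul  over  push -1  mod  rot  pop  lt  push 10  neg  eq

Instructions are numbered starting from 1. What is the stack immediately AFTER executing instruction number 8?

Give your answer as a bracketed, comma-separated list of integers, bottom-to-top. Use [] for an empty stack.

Answer: [-133, 0, -7]

Derivation:
Step 1 ('push -7'): [-7]
Step 2 ('dup'): [-7, -7]
Step 3 ('push 19'): [-7, -7, 19]
Step 4 ('mul'): [-7, -133]
Step 5 ('over'): [-7, -133, -7]
Step 6 ('push -1'): [-7, -133, -7, -1]
Step 7 ('mod'): [-7, -133, 0]
Step 8 ('rot'): [-133, 0, -7]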